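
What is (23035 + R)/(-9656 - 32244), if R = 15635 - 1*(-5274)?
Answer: -10986/10475 ≈ -1.0488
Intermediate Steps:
R = 20909 (R = 15635 + 5274 = 20909)
(23035 + R)/(-9656 - 32244) = (23035 + 20909)/(-9656 - 32244) = 43944/(-41900) = 43944*(-1/41900) = -10986/10475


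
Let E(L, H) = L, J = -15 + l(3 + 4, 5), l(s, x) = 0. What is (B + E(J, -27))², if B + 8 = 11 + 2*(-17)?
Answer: 2116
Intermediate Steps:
J = -15 (J = -15 + 0 = -15)
B = -31 (B = -8 + (11 + 2*(-17)) = -8 + (11 - 34) = -8 - 23 = -31)
(B + E(J, -27))² = (-31 - 15)² = (-46)² = 2116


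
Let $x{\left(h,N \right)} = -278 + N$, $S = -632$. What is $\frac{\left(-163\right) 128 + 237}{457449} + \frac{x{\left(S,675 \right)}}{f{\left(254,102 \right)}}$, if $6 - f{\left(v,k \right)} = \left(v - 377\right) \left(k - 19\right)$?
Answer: $- \frac{9699184}{1557613845} \approx -0.0062269$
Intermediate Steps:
$f{\left(v,k \right)} = 6 - \left(-377 + v\right) \left(-19 + k\right)$ ($f{\left(v,k \right)} = 6 - \left(v - 377\right) \left(k - 19\right) = 6 - \left(-377 + v\right) \left(-19 + k\right)$)
$\frac{\left(-163\right) 128 + 237}{457449} + \frac{x{\left(S,675 \right)}}{f{\left(254,102 \right)}} = \frac{\left(-163\right) 128 + 237}{457449} + \frac{-278 + 675}{-7157 + 19 \cdot 254 + 377 \cdot 102 - 102 \cdot 254} = \left(-20864 + 237\right) \frac{1}{457449} + \frac{397}{-7157 + 4826 + 38454 - 25908} = \left(-20627\right) \frac{1}{457449} + \frac{397}{10215} = - \frac{20627}{457449} + 397 \cdot \frac{1}{10215} = - \frac{20627}{457449} + \frac{397}{10215} = - \frac{9699184}{1557613845}$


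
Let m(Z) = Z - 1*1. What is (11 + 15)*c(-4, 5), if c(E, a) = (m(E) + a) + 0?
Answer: 0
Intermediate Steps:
m(Z) = -1 + Z (m(Z) = Z - 1 = -1 + Z)
c(E, a) = -1 + E + a (c(E, a) = ((-1 + E) + a) + 0 = (-1 + E + a) + 0 = -1 + E + a)
(11 + 15)*c(-4, 5) = (11 + 15)*(-1 - 4 + 5) = 26*0 = 0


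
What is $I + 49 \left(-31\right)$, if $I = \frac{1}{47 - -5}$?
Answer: $- \frac{78987}{52} \approx -1519.0$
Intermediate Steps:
$I = \frac{1}{52}$ ($I = \frac{1}{47 + 5} = \frac{1}{52} \approx 0.019231$)
$I + 49 \left(-31\right) = \frac{1}{52} + 49 \left(-31\right) = \frac{1}{52} - 1519 = - \frac{78987}{52}$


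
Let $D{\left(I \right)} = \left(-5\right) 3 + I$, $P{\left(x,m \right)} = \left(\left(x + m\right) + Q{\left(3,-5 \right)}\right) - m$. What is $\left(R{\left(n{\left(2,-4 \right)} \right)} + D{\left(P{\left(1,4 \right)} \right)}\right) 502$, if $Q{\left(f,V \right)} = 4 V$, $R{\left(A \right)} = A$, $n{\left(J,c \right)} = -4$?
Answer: $-19076$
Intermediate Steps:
$P{\left(x,m \right)} = -20 + x$ ($P{\left(x,m \right)} = \left(\left(x + m\right) + 4 \left(-5\right)\right) - m = \left(\left(m + x\right) - 20\right) - m = \left(-20 + m + x\right) - m = -20 + x$)
$D{\left(I \right)} = -15 + I$
$\left(R{\left(n{\left(2,-4 \right)} \right)} + D{\left(P{\left(1,4 \right)} \right)}\right) 502 = \left(-4 + \left(-15 + \left(-20 + 1\right)\right)\right) 502 = \left(-4 - 34\right) 502 = \left(-38\right) 502 = -19076$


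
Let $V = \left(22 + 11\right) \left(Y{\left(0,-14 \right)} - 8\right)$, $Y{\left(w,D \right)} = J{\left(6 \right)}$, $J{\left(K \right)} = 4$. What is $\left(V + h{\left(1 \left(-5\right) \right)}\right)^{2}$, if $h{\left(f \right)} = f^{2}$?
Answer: $11449$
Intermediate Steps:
$Y{\left(w,D \right)} = 4$
$V = -132$ ($V = \left(22 + 11\right) \left(4 - 8\right) = 33 \left(-4\right) = -132$)
$\left(V + h{\left(1 \left(-5\right) \right)}\right)^{2} = \left(-132 + \left(1 \left(-5\right)\right)^{2}\right)^{2} = \left(-132 + \left(-5\right)^{2}\right)^{2} = \left(-132 + 25\right)^{2} = \left(-107\right)^{2} = 11449$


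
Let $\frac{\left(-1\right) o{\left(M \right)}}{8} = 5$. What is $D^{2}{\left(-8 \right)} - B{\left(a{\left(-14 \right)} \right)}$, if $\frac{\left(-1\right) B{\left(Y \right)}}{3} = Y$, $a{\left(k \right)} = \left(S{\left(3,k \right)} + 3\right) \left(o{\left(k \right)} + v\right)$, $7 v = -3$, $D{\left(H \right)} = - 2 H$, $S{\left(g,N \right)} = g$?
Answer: $- \frac{3302}{7} \approx -471.71$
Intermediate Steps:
$v = - \frac{3}{7}$ ($v = \frac{1}{7} \left(-3\right) = - \frac{3}{7} \approx -0.42857$)
$o{\left(M \right)} = -40$ ($o{\left(M \right)} = \left(-8\right) 5 = -40$)
$a{\left(k \right)} = - \frac{1698}{7}$ ($a{\left(k \right)} = \left(3 + 3\right) \left(-40 - \frac{3}{7}\right) = 6 \left(- \frac{283}{7}\right) = - \frac{1698}{7}$)
$B{\left(Y \right)} = - 3 Y$
$D^{2}{\left(-8 \right)} - B{\left(a{\left(-14 \right)} \right)} = \left(\left(-2\right) \left(-8\right)\right)^{2} - \left(-3\right) \left(- \frac{1698}{7}\right) = 16^{2} - \frac{5094}{7} = 256 - \frac{5094}{7} = - \frac{3302}{7}$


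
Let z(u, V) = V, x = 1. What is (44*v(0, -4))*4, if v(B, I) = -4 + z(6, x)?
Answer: -528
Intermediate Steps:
v(B, I) = -3 (v(B, I) = -4 + 1 = -3)
(44*v(0, -4))*4 = (44*(-3))*4 = -132*4 = -528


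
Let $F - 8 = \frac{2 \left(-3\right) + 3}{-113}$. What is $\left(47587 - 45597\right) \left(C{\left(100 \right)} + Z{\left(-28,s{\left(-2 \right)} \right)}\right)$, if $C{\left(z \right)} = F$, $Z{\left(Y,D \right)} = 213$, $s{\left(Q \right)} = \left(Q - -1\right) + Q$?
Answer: $\frac{49702240}{113} \approx 4.3984 \cdot 10^{5}$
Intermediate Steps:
$s{\left(Q \right)} = 1 + 2 Q$ ($s{\left(Q \right)} = \left(Q + 1\right) + Q = \left(1 + Q\right) + Q = 1 + 2 Q$)
$F = \frac{907}{113}$ ($F = 8 + \frac{2 \left(-3\right) + 3}{-113} = 8 + \left(-6 + 3\right) \left(- \frac{1}{113}\right) = 8 - - \frac{3}{113} = 8 + \frac{3}{113} = \frac{907}{113} \approx 8.0266$)
$C{\left(z \right)} = \frac{907}{113}$
$\left(47587 - 45597\right) \left(C{\left(100 \right)} + Z{\left(-28,s{\left(-2 \right)} \right)}\right) = \left(47587 - 45597\right) \left(\frac{907}{113} + 213\right) = 1990 \cdot \frac{24976}{113} = \frac{49702240}{113}$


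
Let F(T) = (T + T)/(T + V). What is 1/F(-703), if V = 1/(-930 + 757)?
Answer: 60810/121619 ≈ 0.50000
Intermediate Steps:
V = -1/173 (V = 1/(-173) = -1/173 ≈ -0.0057803)
F(T) = 2*T/(-1/173 + T) (F(T) = (T + T)/(T - 1/173) = (2*T)/(-1/173 + T) = 2*T/(-1/173 + T))
1/F(-703) = 1/(346*(-703)/(-1 + 173*(-703))) = 1/(346*(-703)/(-1 - 121619)) = 1/(346*(-703)/(-121620)) = 1/(346*(-703)*(-1/121620)) = 1/(121619/60810) = 60810/121619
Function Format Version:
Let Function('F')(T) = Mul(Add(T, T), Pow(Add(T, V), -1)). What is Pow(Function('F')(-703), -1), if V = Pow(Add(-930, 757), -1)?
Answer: Rational(60810, 121619) ≈ 0.50000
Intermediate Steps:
V = Rational(-1, 173) (V = Pow(-173, -1) = Rational(-1, 173) ≈ -0.0057803)
Function('F')(T) = Mul(2, T, Pow(Add(Rational(-1, 173), T), -1)) (Function('F')(T) = Mul(Add(T, T), Pow(Add(T, Rational(-1, 173)), -1)) = Mul(Mul(2, T), Pow(Add(Rational(-1, 173), T), -1)) = Mul(2, T, Pow(Add(Rational(-1, 173), T), -1)))
Pow(Function('F')(-703), -1) = Pow(Mul(346, -703, Pow(Add(-1, Mul(173, -703)), -1)), -1) = Pow(Mul(346, -703, Pow(Add(-1, -121619), -1)), -1) = Pow(Mul(346, -703, Pow(-121620, -1)), -1) = Pow(Mul(346, -703, Rational(-1, 121620)), -1) = Pow(Rational(121619, 60810), -1) = Rational(60810, 121619)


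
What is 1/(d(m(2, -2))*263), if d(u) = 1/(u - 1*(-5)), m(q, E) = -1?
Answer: 4/263 ≈ 0.015209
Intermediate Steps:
d(u) = 1/(5 + u) (d(u) = 1/(u + 5) = 1/(5 + u))
1/(d(m(2, -2))*263) = 1/(263/(5 - 1)) = 1/(263/4) = 4/263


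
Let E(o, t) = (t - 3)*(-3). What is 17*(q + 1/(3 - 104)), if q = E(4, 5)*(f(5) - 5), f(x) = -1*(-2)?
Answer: 30889/101 ≈ 305.83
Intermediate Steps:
f(x) = 2
E(o, t) = 9 - 3*t (E(o, t) = (-3 + t)*(-3) = 9 - 3*t)
q = 18 (q = (9 - 3*5)*(2 - 5) = (9 - 15)*(-3) = -6*(-3) = 18)
17*(q + 1/(3 - 104)) = 17*(18 + 1/(3 - 104)) = 17*(18 + 1/(-101)) = 17*(18 - 1/101) = 17*(1817/101) = 30889/101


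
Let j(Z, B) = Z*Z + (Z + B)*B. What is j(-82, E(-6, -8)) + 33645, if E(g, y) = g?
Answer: 40897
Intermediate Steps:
j(Z, B) = Z² + B*(B + Z) (j(Z, B) = Z² + (B + Z)*B = Z² + B*(B + Z))
j(-82, E(-6, -8)) + 33645 = ((-6)² + (-82)² - 6*(-82)) + 33645 = (36 + 6724 + 492) + 33645 = 7252 + 33645 = 40897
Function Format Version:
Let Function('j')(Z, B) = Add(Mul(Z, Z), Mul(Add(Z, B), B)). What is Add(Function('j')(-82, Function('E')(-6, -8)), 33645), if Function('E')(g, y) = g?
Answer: 40897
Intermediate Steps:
Function('j')(Z, B) = Add(Pow(Z, 2), Mul(B, Add(B, Z))) (Function('j')(Z, B) = Add(Pow(Z, 2), Mul(Add(B, Z), B)) = Add(Pow(Z, 2), Mul(B, Add(B, Z))))
Add(Function('j')(-82, Function('E')(-6, -8)), 33645) = Add(Add(Pow(-6, 2), Pow(-82, 2), Mul(-6, -82)), 33645) = Add(Add(36, 6724, 492), 33645) = Add(7252, 33645) = 40897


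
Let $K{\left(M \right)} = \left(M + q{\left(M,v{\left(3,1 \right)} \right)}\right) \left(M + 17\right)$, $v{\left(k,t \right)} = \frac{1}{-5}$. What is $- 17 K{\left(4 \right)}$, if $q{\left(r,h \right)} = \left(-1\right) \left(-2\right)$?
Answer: $-2142$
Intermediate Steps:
$v{\left(k,t \right)} = - \frac{1}{5}$
$q{\left(r,h \right)} = 2$
$K{\left(M \right)} = \left(2 + M\right) \left(17 + M\right)$ ($K{\left(M \right)} = \left(M + 2\right) \left(M + 17\right) = \left(2 + M\right) \left(17 + M\right)$)
$- 17 K{\left(4 \right)} = - 17 \left(34 + 4^{2} + 19 \cdot 4\right) = - 17 \left(34 + 16 + 76\right) = \left(-17\right) 126 = -2142$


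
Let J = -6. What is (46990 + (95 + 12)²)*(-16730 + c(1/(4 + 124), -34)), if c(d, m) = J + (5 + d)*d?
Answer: -16024089684537/16384 ≈ -9.7803e+8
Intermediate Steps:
c(d, m) = -6 + d*(5 + d) (c(d, m) = -6 + (5 + d)*d = -6 + d*(5 + d))
(46990 + (95 + 12)²)*(-16730 + c(1/(4 + 124), -34)) = (46990 + (95 + 12)²)*(-16730 + (-6 + (1/(4 + 124))² + 5/(4 + 124))) = (46990 + 107²)*(-16730 + (-6 + (1/128)² + 5/128)) = (46990 + 11449)*(-16730 + (-6 + (1/128)² + 5*(1/128))) = 58439*(-16730 + (-6 + 1/16384 + 5/128)) = 58439*(-16730 - 97663/16384) = 58439*(-274201983/16384) = -16024089684537/16384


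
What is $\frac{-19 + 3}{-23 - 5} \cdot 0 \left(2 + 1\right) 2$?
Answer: $0$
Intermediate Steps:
$\frac{-19 + 3}{-23 - 5} \cdot 0 \left(2 + 1\right) 2 = - \frac{16}{-28} \cdot 0 \cdot 3 \cdot 2 = \left(-16\right) \left(- \frac{1}{28}\right) 0 \cdot 6 = \frac{4}{7} \cdot 0 \cdot 6 = 0 \cdot 6 = 0$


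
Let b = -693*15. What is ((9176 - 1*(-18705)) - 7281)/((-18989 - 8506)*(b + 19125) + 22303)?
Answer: -20600/240009047 ≈ -8.5830e-5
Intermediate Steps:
b = -10395
((9176 - 1*(-18705)) - 7281)/((-18989 - 8506)*(b + 19125) + 22303) = ((9176 - 1*(-18705)) - 7281)/((-18989 - 8506)*(-10395 + 19125) + 22303) = ((9176 + 18705) - 7281)/(-27495*8730 + 22303) = (27881 - 7281)/(-240031350 + 22303) = 20600/(-240009047) = 20600*(-1/240009047) = -20600/240009047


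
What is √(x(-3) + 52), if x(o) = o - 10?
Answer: √39 ≈ 6.2450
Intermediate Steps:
x(o) = -10 + o
√(x(-3) + 52) = √((-10 - 3) + 52) = √(-13 + 52) = √39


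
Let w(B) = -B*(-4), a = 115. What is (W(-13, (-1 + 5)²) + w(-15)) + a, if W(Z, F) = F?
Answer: 71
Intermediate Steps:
w(B) = 4*B
(W(-13, (-1 + 5)²) + w(-15)) + a = ((-1 + 5)² + 4*(-15)) + 115 = (4² - 60) + 115 = (16 - 60) + 115 = -44 + 115 = 71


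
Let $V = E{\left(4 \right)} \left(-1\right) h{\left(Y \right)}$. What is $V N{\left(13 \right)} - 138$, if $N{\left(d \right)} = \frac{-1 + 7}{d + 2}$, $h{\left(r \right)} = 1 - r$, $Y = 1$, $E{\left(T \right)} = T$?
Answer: $-138$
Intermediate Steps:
$N{\left(d \right)} = \frac{6}{2 + d}$
$V = 0$ ($V = 4 \left(-1\right) \left(1 - 1\right) = - 4 \left(1 - 1\right) = \left(-4\right) 0 = 0$)
$V N{\left(13 \right)} - 138 = 0 \frac{6}{2 + 13} - 138 = 0 \cdot \frac{6}{15} - 138 = 0 \cdot 6 \cdot \frac{1}{15} - 138 = 0 \cdot \frac{2}{5} - 138 = 0 - 138 = -138$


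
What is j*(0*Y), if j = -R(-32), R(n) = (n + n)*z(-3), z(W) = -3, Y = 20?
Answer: 0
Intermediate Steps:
R(n) = -6*n (R(n) = (n + n)*(-3) = (2*n)*(-3) = -6*n)
j = -192 (j = -(-6)*(-32) = -1*192 = -192)
j*(0*Y) = -0*20 = -192*0 = 0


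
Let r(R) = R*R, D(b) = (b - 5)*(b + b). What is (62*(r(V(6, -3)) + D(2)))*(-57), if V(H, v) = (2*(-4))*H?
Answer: -8099928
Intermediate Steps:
V(H, v) = -8*H
D(b) = 2*b*(-5 + b) (D(b) = (-5 + b)*(2*b) = 2*b*(-5 + b))
r(R) = R²
(62*(r(V(6, -3)) + D(2)))*(-57) = (62*((-8*6)² + 2*2*(-5 + 2)))*(-57) = (62*((-48)² + 2*2*(-3)))*(-57) = (62*(2304 - 12))*(-57) = (62*2292)*(-57) = 142104*(-57) = -8099928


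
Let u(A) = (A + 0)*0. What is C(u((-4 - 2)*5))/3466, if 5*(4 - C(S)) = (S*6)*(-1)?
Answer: 2/1733 ≈ 0.0011541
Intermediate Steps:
u(A) = 0 (u(A) = A*0 = 0)
C(S) = 4 + 6*S/5 (C(S) = 4 - S*6*(-1)/5 = 4 - 6*S*(-1)/5 = 4 - (-6)*S/5 = 4 + 6*S/5)
C(u((-4 - 2)*5))/3466 = (4 + (6/5)*0)/3466 = (4 + 0)*(1/3466) = 4*(1/3466) = 2/1733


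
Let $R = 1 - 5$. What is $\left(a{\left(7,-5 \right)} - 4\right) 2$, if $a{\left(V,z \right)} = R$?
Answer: $-16$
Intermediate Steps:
$R = -4$ ($R = 1 - 5 = -4$)
$a{\left(V,z \right)} = -4$
$\left(a{\left(7,-5 \right)} - 4\right) 2 = \left(-4 - 4\right) 2 = \left(-8\right) 2 = -16$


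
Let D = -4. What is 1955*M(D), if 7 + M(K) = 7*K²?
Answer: 205275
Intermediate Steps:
M(K) = -7 + 7*K²
1955*M(D) = 1955*(-7 + 7*(-4)²) = 1955*(-7 + 7*16) = 1955*(-7 + 112) = 1955*105 = 205275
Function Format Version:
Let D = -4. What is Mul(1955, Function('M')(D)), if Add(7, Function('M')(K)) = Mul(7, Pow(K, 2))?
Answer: 205275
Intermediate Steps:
Function('M')(K) = Add(-7, Mul(7, Pow(K, 2)))
Mul(1955, Function('M')(D)) = Mul(1955, Add(-7, Mul(7, Pow(-4, 2)))) = Mul(1955, Add(-7, Mul(7, 16))) = Mul(1955, Add(-7, 112)) = Mul(1955, 105) = 205275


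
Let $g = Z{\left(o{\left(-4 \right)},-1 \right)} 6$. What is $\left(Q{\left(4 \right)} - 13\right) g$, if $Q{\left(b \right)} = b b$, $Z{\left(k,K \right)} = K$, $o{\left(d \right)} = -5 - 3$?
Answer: $-18$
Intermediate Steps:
$o{\left(d \right)} = -8$ ($o{\left(d \right)} = -5 - 3 = -8$)
$Q{\left(b \right)} = b^{2}$
$g = -6$ ($g = \left(-1\right) 6 = -6$)
$\left(Q{\left(4 \right)} - 13\right) g = \left(4^{2} - 13\right) \left(-6\right) = \left(16 - 13\right) \left(-6\right) = 3 \left(-6\right) = -18$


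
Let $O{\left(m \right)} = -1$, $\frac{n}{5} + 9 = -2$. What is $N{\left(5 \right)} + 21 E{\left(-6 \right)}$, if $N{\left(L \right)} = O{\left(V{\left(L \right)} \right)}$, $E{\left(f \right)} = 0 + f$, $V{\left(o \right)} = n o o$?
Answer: $-127$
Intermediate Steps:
$n = -55$ ($n = -45 + 5 \left(-2\right) = -45 - 10 = -55$)
$V{\left(o \right)} = - 55 o^{2}$ ($V{\left(o \right)} = - 55 o o = - 55 o^{2}$)
$E{\left(f \right)} = f$
$N{\left(L \right)} = -1$
$N{\left(5 \right)} + 21 E{\left(-6 \right)} = -1 + 21 \left(-6\right) = -1 - 126 = -127$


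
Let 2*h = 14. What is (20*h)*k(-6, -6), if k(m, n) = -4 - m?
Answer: 280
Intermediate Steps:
h = 7 (h = (1/2)*14 = 7)
(20*h)*k(-6, -6) = (20*7)*(-4 - 1*(-6)) = 140*(-4 + 6) = 140*2 = 280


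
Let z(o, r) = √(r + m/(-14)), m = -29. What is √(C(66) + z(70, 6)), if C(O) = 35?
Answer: √(6860 + 14*√1582)/14 ≈ 6.1515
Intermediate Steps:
z(o, r) = √(29/14 + r) (z(o, r) = √(r - 29/(-14)) = √(r - 29*(-1/14)) = √(r + 29/14) = √(29/14 + r))
√(C(66) + z(70, 6)) = √(35 + √(406 + 196*6)/14) = √(35 + √(406 + 1176)/14) = √(35 + √1582/14)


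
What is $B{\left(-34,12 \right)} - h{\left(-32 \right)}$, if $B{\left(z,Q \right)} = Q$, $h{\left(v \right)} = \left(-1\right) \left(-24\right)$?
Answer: $-12$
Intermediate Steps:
$h{\left(v \right)} = 24$
$B{\left(-34,12 \right)} - h{\left(-32 \right)} = 12 - 24 = -12$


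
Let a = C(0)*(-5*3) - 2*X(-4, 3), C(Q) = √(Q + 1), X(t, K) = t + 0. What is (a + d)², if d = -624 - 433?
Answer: 1132096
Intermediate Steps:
d = -1057
X(t, K) = t
C(Q) = √(1 + Q)
a = -7 (a = √(1 + 0)*(-5*3) - 2*(-4) = √1*(-15) + 8 = 1*(-15) + 8 = -15 + 8 = -7)
(a + d)² = (-7 - 1057)² = (-1064)² = 1132096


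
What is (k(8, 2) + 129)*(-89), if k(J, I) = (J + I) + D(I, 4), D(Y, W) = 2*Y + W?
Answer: -13083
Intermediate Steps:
D(Y, W) = W + 2*Y
k(J, I) = 4 + J + 3*I (k(J, I) = (J + I) + (4 + 2*I) = (I + J) + (4 + 2*I) = 4 + J + 3*I)
(k(8, 2) + 129)*(-89) = ((4 + 8 + 3*2) + 129)*(-89) = ((4 + 8 + 6) + 129)*(-89) = (18 + 129)*(-89) = 147*(-89) = -13083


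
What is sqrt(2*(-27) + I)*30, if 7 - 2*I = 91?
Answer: 120*I*sqrt(6) ≈ 293.94*I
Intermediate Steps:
I = -42 (I = 7/2 - 1/2*91 = 7/2 - 91/2 = -42)
sqrt(2*(-27) + I)*30 = sqrt(2*(-27) - 42)*30 = sqrt(-54 - 42)*30 = sqrt(-96)*30 = (4*I*sqrt(6))*30 = 120*I*sqrt(6)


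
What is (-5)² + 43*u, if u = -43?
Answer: -1824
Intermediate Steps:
(-5)² + 43*u = (-5)² + 43*(-43) = 25 - 1849 = -1824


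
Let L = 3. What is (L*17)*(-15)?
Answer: -765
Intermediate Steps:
(L*17)*(-15) = (3*17)*(-15) = 51*(-15) = -765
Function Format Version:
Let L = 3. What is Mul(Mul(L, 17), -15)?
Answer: -765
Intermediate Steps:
Mul(Mul(L, 17), -15) = Mul(Mul(3, 17), -15) = Mul(51, -15) = -765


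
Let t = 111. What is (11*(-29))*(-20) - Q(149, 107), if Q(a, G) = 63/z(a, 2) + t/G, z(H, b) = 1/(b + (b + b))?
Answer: 642103/107 ≈ 6001.0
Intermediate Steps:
z(H, b) = 1/(3*b) (z(H, b) = 1/(b + 2*b) = 1/(3*b))
Q(a, G) = 378 + 111/G (Q(a, G) = 63/(((⅓)/2)) + 111/G = 63/(((⅓)*(½))) + 111/G = 63/(⅙) + 111/G = 63*6 + 111/G = 378 + 111/G)
(11*(-29))*(-20) - Q(149, 107) = (11*(-29))*(-20) - (378 + 111/107) = -319*(-20) - (378 + 111*(1/107)) = 6380 - (378 + 111/107) = 6380 - 1*40557/107 = 6380 - 40557/107 = 642103/107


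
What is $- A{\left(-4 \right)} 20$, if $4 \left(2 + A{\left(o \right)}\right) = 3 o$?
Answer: $100$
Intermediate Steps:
$A{\left(o \right)} = -2 + \frac{3 o}{4}$
$- A{\left(-4 \right)} 20 = - (-2 + \frac{3}{4} \left(-4\right)) 20 = - (-2 - 3) 20 = \left(-1\right) \left(-5\right) 20 = 5 \cdot 20 = 100$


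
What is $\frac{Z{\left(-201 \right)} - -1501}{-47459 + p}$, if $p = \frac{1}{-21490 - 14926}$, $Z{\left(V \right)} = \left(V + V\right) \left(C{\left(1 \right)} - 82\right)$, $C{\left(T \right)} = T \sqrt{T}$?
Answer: $- \frac{1240438208}{1728266945} \approx -0.71774$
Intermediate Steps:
$C{\left(T \right)} = T^{\frac{3}{2}}$
$Z{\left(V \right)} = - 162 V$ ($Z{\left(V \right)} = \left(V + V\right) \left(1^{\frac{3}{2}} - 82\right) = 2 V \left(1 - 82\right) = 2 V \left(-81\right) = - 162 V$)
$p = - \frac{1}{36416}$ ($p = \frac{1}{-36416} = - \frac{1}{36416} \approx -2.746 \cdot 10^{-5}$)
$\frac{Z{\left(-201 \right)} - -1501}{-47459 + p} = \frac{\left(-162\right) \left(-201\right) - -1501}{-47459 - \frac{1}{36416}} = \frac{32562 + \left(-4476 + 5977\right)}{- \frac{1728266945}{36416}} = \left(32562 + 1501\right) \left(- \frac{36416}{1728266945}\right) = 34063 \left(- \frac{36416}{1728266945}\right) = - \frac{1240438208}{1728266945}$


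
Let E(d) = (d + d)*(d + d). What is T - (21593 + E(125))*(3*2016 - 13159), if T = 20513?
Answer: 598005836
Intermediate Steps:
E(d) = 4*d² (E(d) = (2*d)*(2*d) = 4*d²)
T - (21593 + E(125))*(3*2016 - 13159) = 20513 - (21593 + 4*125²)*(3*2016 - 13159) = 20513 - (21593 + 4*15625)*(6048 - 13159) = 20513 - (21593 + 62500)*(-7111) = 20513 - 84093*(-7111) = 20513 - 1*(-597985323) = 20513 + 597985323 = 598005836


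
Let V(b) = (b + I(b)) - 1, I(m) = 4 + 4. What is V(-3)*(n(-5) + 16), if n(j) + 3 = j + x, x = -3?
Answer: 20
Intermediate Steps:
n(j) = -6 + j (n(j) = -3 + (j - 3) = -3 + (-3 + j) = -6 + j)
I(m) = 8
V(b) = 7 + b (V(b) = (b + 8) - 1 = (8 + b) - 1 = 7 + b)
V(-3)*(n(-5) + 16) = (7 - 3)*((-6 - 5) + 16) = 4*(-11 + 16) = 4*5 = 20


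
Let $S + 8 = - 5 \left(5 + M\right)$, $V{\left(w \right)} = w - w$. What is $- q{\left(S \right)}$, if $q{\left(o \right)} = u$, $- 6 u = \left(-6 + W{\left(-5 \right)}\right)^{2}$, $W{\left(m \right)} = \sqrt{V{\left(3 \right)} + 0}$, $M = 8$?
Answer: $6$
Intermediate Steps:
$V{\left(w \right)} = 0$
$W{\left(m \right)} = 0$ ($W{\left(m \right)} = \sqrt{0 + 0} = \sqrt{0} = 0$)
$u = -6$ ($u = - \frac{\left(-6 + 0\right)^{2}}{6} = - \frac{\left(-6\right)^{2}}{6} = \left(- \frac{1}{6}\right) 36 = -6$)
$S = -73$ ($S = -8 - 5 \left(5 + 8\right) = -8 - 65 = -73$)
$q{\left(o \right)} = -6$
$- q{\left(S \right)} = \left(-1\right) \left(-6\right) = 6$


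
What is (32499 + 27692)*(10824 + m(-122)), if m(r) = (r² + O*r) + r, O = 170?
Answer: 291685586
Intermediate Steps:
m(r) = r² + 171*r (m(r) = (r² + 170*r) + r = r² + 171*r)
(32499 + 27692)*(10824 + m(-122)) = (32499 + 27692)*(10824 - 122*(171 - 122)) = 60191*(10824 - 122*49) = 60191*(10824 - 5978) = 60191*4846 = 291685586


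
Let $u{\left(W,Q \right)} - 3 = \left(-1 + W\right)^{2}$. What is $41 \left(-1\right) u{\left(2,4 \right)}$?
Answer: $-164$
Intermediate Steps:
$u{\left(W,Q \right)} = 3 + \left(-1 + W\right)^{2}$
$41 \left(-1\right) u{\left(2,4 \right)} = 41 \left(-1\right) \left(3 + \left(-1 + 2\right)^{2}\right) = - 41 \left(3 + 1^{2}\right) = - 41 \left(3 + 1\right) = \left(-41\right) 4 = -164$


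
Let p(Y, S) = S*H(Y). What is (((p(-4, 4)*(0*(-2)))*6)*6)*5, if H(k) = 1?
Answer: 0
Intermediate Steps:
p(Y, S) = S (p(Y, S) = S*1 = S)
(((p(-4, 4)*(0*(-2)))*6)*6)*5 = (((4*(0*(-2)))*6)*6)*5 = (((4*0)*6)*6)*5 = ((0*6)*6)*5 = (0*6)*5 = 0*5 = 0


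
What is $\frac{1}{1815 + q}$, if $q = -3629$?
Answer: $- \frac{1}{1814} \approx -0.00055127$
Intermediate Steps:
$\frac{1}{1815 + q} = \frac{1}{1815 - 3629} = \frac{1}{-1814} = - \frac{1}{1814}$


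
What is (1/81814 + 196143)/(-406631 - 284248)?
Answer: -16047243403/56523574506 ≈ -0.28390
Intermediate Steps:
(1/81814 + 196143)/(-406631 - 284248) = (1/81814 + 196143)/(-690879) = (16047243403/81814)*(-1/690879) = -16047243403/56523574506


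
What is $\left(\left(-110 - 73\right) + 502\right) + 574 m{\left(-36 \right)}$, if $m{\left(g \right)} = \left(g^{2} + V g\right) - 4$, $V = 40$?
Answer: $-84633$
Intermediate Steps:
$m{\left(g \right)} = -4 + g^{2} + 40 g$ ($m{\left(g \right)} = \left(g^{2} + 40 g\right) - 4 = -4 + g^{2} + 40 g$)
$\left(\left(-110 - 73\right) + 502\right) + 574 m{\left(-36 \right)} = \left(\left(-110 - 73\right) + 502\right) + 574 \left(-4 + \left(-36\right)^{2} + 40 \left(-36\right)\right) = \left(-183 + 502\right) + 574 \left(-4 + 1296 - 1440\right) = 319 + 574 \left(-148\right) = 319 - 84952 = -84633$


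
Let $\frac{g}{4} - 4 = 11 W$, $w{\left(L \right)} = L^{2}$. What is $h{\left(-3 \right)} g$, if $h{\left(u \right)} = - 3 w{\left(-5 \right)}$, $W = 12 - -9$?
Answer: $-70500$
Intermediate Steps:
$W = 21$ ($W = 12 + 9 = 21$)
$h{\left(u \right)} = -75$ ($h{\left(u \right)} = - 3 \left(-5\right)^{2} = \left(-3\right) 25 = -75$)
$g = 940$ ($g = 16 + 4 \cdot 11 \cdot 21 = 16 + 4 \cdot 231 = 16 + 924 = 940$)
$h{\left(-3 \right)} g = \left(-75\right) 940 = -70500$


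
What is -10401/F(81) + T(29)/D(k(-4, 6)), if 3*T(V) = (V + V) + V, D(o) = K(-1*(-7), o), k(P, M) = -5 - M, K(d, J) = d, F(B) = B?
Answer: -23486/189 ≈ -124.26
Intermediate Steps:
D(o) = 7 (D(o) = -1*(-7) = 7)
T(V) = V (T(V) = ((V + V) + V)/3 = (2*V + V)/3 = (3*V)/3 = V)
-10401/F(81) + T(29)/D(k(-4, 6)) = -10401/81 + 29/7 = -10401*1/81 + 29*(⅐) = -3467/27 + 29/7 = -23486/189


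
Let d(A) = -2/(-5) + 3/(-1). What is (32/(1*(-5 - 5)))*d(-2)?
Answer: 208/25 ≈ 8.3200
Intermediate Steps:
d(A) = -13/5 (d(A) = -2*(-⅕) + 3*(-1) = ⅖ - 3 = -13/5)
(32/(1*(-5 - 5)))*d(-2) = (32/(1*(-5 - 5)))*(-13/5) = (32/(1*(-10)))*(-13/5) = (32/(-10))*(-13/5) = -⅒*32*(-13/5) = -16/5*(-13/5) = 208/25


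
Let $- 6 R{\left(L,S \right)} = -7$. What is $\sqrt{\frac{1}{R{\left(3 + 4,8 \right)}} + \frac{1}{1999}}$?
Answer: $\frac{\sqrt{167929993}}{13993} \approx 0.92609$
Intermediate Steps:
$R{\left(L,S \right)} = \frac{7}{6}$ ($R{\left(L,S \right)} = \left(- \frac{1}{6}\right) \left(-7\right) = \frac{7}{6}$)
$\sqrt{\frac{1}{R{\left(3 + 4,8 \right)}} + \frac{1}{1999}} = \sqrt{\frac{1}{\frac{7}{6}} + \frac{1}{1999}} = \sqrt{\frac{6}{7} + \frac{1}{1999}} = \sqrt{\frac{12001}{13993}} = \frac{\sqrt{167929993}}{13993}$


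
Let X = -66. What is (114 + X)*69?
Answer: 3312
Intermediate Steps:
(114 + X)*69 = (114 - 66)*69 = 48*69 = 3312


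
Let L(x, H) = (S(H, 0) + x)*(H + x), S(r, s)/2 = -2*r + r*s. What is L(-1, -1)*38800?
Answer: -232800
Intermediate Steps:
S(r, s) = -4*r + 2*r*s (S(r, s) = 2*(-2*r + r*s) = -4*r + 2*r*s)
L(x, H) = (H + x)*(x - 4*H) (L(x, H) = (2*H*(-2 + 0) + x)*(H + x) = (2*H*(-2) + x)*(H + x) = (-4*H + x)*(H + x) = (x - 4*H)*(H + x) = (H + x)*(x - 4*H))
L(-1, -1)*38800 = ((-1)² - 4*(-1)² - 3*(-1)*(-1))*38800 = (1 - 4*1 - 3)*38800 = (1 - 4 - 3)*38800 = -6*38800 = -232800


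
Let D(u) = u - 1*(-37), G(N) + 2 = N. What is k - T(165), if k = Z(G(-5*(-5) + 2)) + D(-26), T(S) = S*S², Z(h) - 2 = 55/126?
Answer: -566006057/126 ≈ -4.4921e+6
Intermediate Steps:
G(N) = -2 + N
Z(h) = 307/126 (Z(h) = 2 + 55/126 = 307/126)
T(S) = S³
D(u) = 37 + u (D(u) = u + 37 = 37 + u)
k = 1693/126 (k = 307/126 + (37 - 26) = 307/126 + 11 = 1693/126 ≈ 13.437)
k - T(165) = 1693/126 - 1*165³ = 1693/126 - 1*4492125 = 1693/126 - 4492125 = -566006057/126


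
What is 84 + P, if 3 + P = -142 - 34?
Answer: -95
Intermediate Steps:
P = -179 (P = -3 + (-142 - 34) = -3 - 176 = -179)
84 + P = 84 - 179 = -95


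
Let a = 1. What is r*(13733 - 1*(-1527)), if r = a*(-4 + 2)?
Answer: -30520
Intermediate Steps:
r = -2 (r = 1*(-4 + 2) = 1*(-2) = -2)
r*(13733 - 1*(-1527)) = -2*(13733 - 1*(-1527)) = -2*(13733 + 1527) = -2*15260 = -30520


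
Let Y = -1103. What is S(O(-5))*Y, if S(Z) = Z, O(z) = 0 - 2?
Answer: 2206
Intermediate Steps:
O(z) = -2
S(O(-5))*Y = -2*(-1103) = 2206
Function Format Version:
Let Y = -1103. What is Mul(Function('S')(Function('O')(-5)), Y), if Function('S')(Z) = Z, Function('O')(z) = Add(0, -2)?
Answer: 2206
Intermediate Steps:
Function('O')(z) = -2
Mul(Function('S')(Function('O')(-5)), Y) = Mul(-2, -1103) = 2206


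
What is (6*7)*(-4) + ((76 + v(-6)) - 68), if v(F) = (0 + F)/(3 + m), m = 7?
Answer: -803/5 ≈ -160.60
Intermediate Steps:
v(F) = F/10 (v(F) = (0 + F)/(3 + 7) = F/10)
(6*7)*(-4) + ((76 + v(-6)) - 68) = (6*7)*(-4) + ((76 + (⅒)*(-6)) - 68) = 42*(-4) + ((76 - ⅗) - 68) = -168 + (377/5 - 68) = -168 + 37/5 = -803/5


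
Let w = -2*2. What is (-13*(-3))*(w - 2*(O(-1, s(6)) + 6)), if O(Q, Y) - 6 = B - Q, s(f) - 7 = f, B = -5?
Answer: -780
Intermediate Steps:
s(f) = 7 + f
O(Q, Y) = 1 - Q (O(Q, Y) = 6 + (-5 - Q) = 1 - Q)
w = -4
(-13*(-3))*(w - 2*(O(-1, s(6)) + 6)) = (-13*(-3))*(-4 - 2*((1 - 1*(-1)) + 6)) = 39*(-4 - 2*((1 + 1) + 6)) = 39*(-4 - 2*(2 + 6)) = 39*(-4 - 2*8) = 39*(-4 - 16) = 39*(-20) = -780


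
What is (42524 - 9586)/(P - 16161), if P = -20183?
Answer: -16469/18172 ≈ -0.90628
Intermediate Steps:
(42524 - 9586)/(P - 16161) = (42524 - 9586)/(-20183 - 16161) = 32938/(-36344) = 32938*(-1/36344) = -16469/18172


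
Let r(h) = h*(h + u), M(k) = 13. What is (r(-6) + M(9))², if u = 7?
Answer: 49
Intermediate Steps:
r(h) = h*(7 + h) (r(h) = h*(h + 7) = h*(7 + h))
(r(-6) + M(9))² = (-6*(7 - 6) + 13)² = (-6*1 + 13)² = (-6 + 13)² = 7² = 49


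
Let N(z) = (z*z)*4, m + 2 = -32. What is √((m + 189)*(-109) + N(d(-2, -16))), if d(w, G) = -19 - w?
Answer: I*√15739 ≈ 125.46*I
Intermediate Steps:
m = -34 (m = -2 - 32 = -34)
N(z) = 4*z² (N(z) = z²*4 = 4*z²)
√((m + 189)*(-109) + N(d(-2, -16))) = √((-34 + 189)*(-109) + 4*(-19 - 1*(-2))²) = √(155*(-109) + 4*(-19 + 2)²) = √(-16895 + 4*(-17)²) = √(-16895 + 4*289) = √(-16895 + 1156) = √(-15739) = I*√15739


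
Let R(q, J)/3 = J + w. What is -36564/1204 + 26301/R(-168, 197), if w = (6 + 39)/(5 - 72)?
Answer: 56563375/3959354 ≈ 14.286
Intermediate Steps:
w = -45/67 (w = 45/(-67) = 45*(-1/67) = -45/67 ≈ -0.67164)
R(q, J) = -135/67 + 3*J (R(q, J) = 3*(J - 45/67) = 3*(-45/67 + J) = -135/67 + 3*J)
-36564/1204 + 26301/R(-168, 197) = -36564/1204 + 26301/(-135/67 + 3*197) = -36564*1/1204 + 26301/(-135/67 + 591) = -9141/301 + 26301/(39462/67) = -9141/301 + 26301*(67/39462) = -9141/301 + 587389/13154 = 56563375/3959354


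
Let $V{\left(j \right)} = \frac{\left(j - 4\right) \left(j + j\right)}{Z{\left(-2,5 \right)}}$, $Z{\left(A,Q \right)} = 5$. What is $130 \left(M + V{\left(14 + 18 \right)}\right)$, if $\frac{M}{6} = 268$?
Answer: $255632$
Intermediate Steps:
$M = 1608$ ($M = 6 \cdot 268 = 1608$)
$V{\left(j \right)} = \frac{2 j \left(-4 + j\right)}{5}$ ($V{\left(j \right)} = \frac{\left(j - 4\right) \left(j + j\right)}{5} = \left(-4 + j\right) 2 j \frac{1}{5} = 2 j \left(-4 + j\right) \frac{1}{5} = \frac{2 j \left(-4 + j\right)}{5}$)
$130 \left(M + V{\left(14 + 18 \right)}\right) = 130 \left(1608 + \frac{2 \left(14 + 18\right) \left(-4 + \left(14 + 18\right)\right)}{5}\right) = 130 \left(1608 + \frac{2}{5} \cdot 32 \left(-4 + 32\right)\right) = 130 \left(1608 + \frac{2}{5} \cdot 32 \cdot 28\right) = 130 \left(1608 + \frac{1792}{5}\right) = 130 \cdot \frac{9832}{5} = 255632$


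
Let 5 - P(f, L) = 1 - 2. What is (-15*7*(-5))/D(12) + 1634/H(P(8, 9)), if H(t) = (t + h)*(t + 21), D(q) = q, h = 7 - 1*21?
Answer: 977/27 ≈ 36.185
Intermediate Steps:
h = -14 (h = 7 - 21 = -14)
P(f, L) = 6 (P(f, L) = 5 - (1 - 2) = 5 - 1*(-1) = 5 + 1 = 6)
H(t) = (-14 + t)*(21 + t) (H(t) = (t - 14)*(t + 21) = (-14 + t)*(21 + t))
(-15*7*(-5))/D(12) + 1634/H(P(8, 9)) = (-15*7*(-5))/12 + 1634/(-294 + 6**2 + 7*6) = -105*(-5)*(1/12) + 1634/(-294 + 36 + 42) = 525*(1/12) + 1634/(-216) = 175/4 + 1634*(-1/216) = 175/4 - 817/108 = 977/27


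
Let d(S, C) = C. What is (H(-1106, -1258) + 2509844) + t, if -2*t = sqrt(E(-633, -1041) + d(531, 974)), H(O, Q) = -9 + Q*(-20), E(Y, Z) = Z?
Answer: 2534995 - I*sqrt(67)/2 ≈ 2.535e+6 - 4.0927*I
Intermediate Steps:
H(O, Q) = -9 - 20*Q
t = -I*sqrt(67)/2 (t = -sqrt(-1041 + 974)/2 = -I*sqrt(67)/2 ≈ -4.0927*I)
(H(-1106, -1258) + 2509844) + t = ((-9 - 20*(-1258)) + 2509844) - I*sqrt(67)/2 = ((-9 + 25160) + 2509844) - I*sqrt(67)/2 = (25151 + 2509844) - I*sqrt(67)/2 = 2534995 - I*sqrt(67)/2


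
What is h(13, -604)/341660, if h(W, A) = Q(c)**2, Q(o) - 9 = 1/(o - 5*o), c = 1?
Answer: 245/1093312 ≈ 0.00022409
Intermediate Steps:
Q(o) = 9 - 1/(4*o) (Q(o) = 9 + 1/(o - 5*o) = 9 + 1/(-4*o) = 9 - 1/(4*o))
h(W, A) = 1225/16 (h(W, A) = (9 - 1/4/1)**2 = (9 - 1/4*1)**2 = (9 - 1/4)**2 = (35/4)**2 = 1225/16)
h(13, -604)/341660 = (1225/16)/341660 = (1225/16)*(1/341660) = 245/1093312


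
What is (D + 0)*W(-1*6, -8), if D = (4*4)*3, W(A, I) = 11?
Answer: 528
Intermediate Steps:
D = 48 (D = 16*3 = 48)
(D + 0)*W(-1*6, -8) = (48 + 0)*11 = 48*11 = 528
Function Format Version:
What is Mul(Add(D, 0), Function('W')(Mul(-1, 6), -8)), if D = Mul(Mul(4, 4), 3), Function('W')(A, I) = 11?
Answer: 528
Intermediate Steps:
D = 48 (D = Mul(16, 3) = 48)
Mul(Add(D, 0), Function('W')(Mul(-1, 6), -8)) = Mul(Add(48, 0), 11) = Mul(48, 11) = 528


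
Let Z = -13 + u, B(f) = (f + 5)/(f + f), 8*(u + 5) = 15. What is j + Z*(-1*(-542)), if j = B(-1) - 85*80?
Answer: -62167/4 ≈ -15542.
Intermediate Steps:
u = -25/8 (u = -5 + (⅛)*15 = -5 + 15/8 = -25/8 ≈ -3.1250)
B(f) = (5 + f)/(2*f) (B(f) = (5 + f)/((2*f)) = (5 + f)*(1/(2*f)) = (5 + f)/(2*f))
j = -6802 (j = (½)*(5 - 1)/(-1) - 85*80 = (½)*(-1)*4 - 6800 = -2 - 6800 = -6802)
Z = -129/8 (Z = -13 - 25/8 = -129/8 ≈ -16.125)
j + Z*(-1*(-542)) = -6802 - (-129)*(-542)/8 = -6802 - 129/8*542 = -6802 - 34959/4 = -62167/4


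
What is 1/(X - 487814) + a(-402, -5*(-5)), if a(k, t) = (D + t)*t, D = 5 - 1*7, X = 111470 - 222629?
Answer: 344409474/598973 ≈ 575.00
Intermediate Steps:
X = -111159
D = -2 (D = 5 - 7 = -2)
a(k, t) = t*(-2 + t) (a(k, t) = (-2 + t)*t = t*(-2 + t))
1/(X - 487814) + a(-402, -5*(-5)) = 1/(-111159 - 487814) + (-5*(-5))*(-2 - 5*(-5)) = 1/(-598973) + 25*(-2 + 25) = -1/598973 + 25*23 = -1/598973 + 575 = 344409474/598973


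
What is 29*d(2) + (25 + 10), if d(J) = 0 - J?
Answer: -23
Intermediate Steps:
d(J) = -J
29*d(2) + (25 + 10) = 29*(-1*2) + (25 + 10) = 29*(-2) + 35 = -58 + 35 = -23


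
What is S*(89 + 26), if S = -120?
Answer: -13800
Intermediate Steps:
S*(89 + 26) = -120*(89 + 26) = -120*115 = -13800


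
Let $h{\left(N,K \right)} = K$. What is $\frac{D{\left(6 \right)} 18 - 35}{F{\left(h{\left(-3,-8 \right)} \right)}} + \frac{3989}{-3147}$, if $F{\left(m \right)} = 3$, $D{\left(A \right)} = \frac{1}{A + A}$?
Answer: $- \frac{26087}{2098} \approx -12.434$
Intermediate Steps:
$D{\left(A \right)} = \frac{1}{2 A}$
$\frac{D{\left(6 \right)} 18 - 35}{F{\left(h{\left(-3,-8 \right)} \right)}} + \frac{3989}{-3147} = \frac{\frac{1}{2 \cdot 6} \cdot 18 - 35}{3} + \frac{3989}{-3147} = \left(\frac{1}{2} \cdot \frac{1}{6} \cdot 18 - 35\right) \frac{1}{3} + 3989 \left(- \frac{1}{3147}\right) = \left(\frac{1}{12} \cdot 18 - 35\right) \frac{1}{3} - \frac{3989}{3147} = \left(\frac{3}{2} - 35\right) \frac{1}{3} - \frac{3989}{3147} = \left(- \frac{67}{2}\right) \frac{1}{3} - \frac{3989}{3147} = - \frac{67}{6} - \frac{3989}{3147} = - \frac{26087}{2098}$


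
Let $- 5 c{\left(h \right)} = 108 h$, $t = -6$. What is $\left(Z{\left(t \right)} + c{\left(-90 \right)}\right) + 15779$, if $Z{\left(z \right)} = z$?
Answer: $17717$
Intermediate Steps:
$c{\left(h \right)} = - \frac{108 h}{5}$
$\left(Z{\left(t \right)} + c{\left(-90 \right)}\right) + 15779 = \left(-6 - -1944\right) + 15779 = \left(-6 + 1944\right) + 15779 = 1938 + 15779 = 17717$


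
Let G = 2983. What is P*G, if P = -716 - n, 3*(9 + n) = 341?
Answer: -7344146/3 ≈ -2.4480e+6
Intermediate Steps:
n = 314/3 (n = -9 + (⅓)*341 = -9 + 341/3 = 314/3 ≈ 104.67)
P = -2462/3 (P = -716 - 1*314/3 = -716 - 314/3 = -2462/3 ≈ -820.67)
P*G = -2462/3*2983 = -7344146/3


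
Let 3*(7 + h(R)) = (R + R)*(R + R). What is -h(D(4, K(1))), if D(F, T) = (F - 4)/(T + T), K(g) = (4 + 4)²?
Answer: 7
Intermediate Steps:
K(g) = 64 (K(g) = 8² = 64)
D(F, T) = (-4 + F)/(2*T) (D(F, T) = (-4 + F)/((2*T)) = (-4 + F)*(1/(2*T)) = (-4 + F)/(2*T))
h(R) = -7 + 4*R²/3 (h(R) = -7 + ((R + R)*(R + R))/3 = -7 + ((2*R)*(2*R))/3 = -7 + (4*R²)/3 = -7 + 4*R²/3)
-h(D(4, K(1))) = -(-7 + 4*((½)*(-4 + 4)/64)²/3) = -(-7 + 4*((½)*(1/64)*0)²/3) = -(-7 + (4/3)*0²) = -(-7 + (4/3)*0) = -(-7 + 0) = -1*(-7) = 7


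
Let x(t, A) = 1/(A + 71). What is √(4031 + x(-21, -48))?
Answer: √2132422/23 ≈ 63.490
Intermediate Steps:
x(t, A) = 1/(71 + A)
√(4031 + x(-21, -48)) = √(4031 + 1/(71 - 48)) = √(4031 + 1/23) = √(92714/23) = √2132422/23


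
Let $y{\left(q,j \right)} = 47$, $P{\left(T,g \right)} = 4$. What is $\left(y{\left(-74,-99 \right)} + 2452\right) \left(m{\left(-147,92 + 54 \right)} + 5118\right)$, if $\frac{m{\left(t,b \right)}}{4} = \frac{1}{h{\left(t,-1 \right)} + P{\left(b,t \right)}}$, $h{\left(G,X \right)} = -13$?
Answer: $\frac{38366314}{3} \approx 1.2789 \cdot 10^{7}$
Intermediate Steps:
$m{\left(t,b \right)} = - \frac{4}{9}$ ($m{\left(t,b \right)} = \frac{4}{-13 + 4} = \frac{4}{-9} = 4 \left(- \frac{1}{9}\right) = - \frac{4}{9}$)
$\left(y{\left(-74,-99 \right)} + 2452\right) \left(m{\left(-147,92 + 54 \right)} + 5118\right) = \left(47 + 2452\right) \left(- \frac{4}{9} + 5118\right) = 2499 \cdot \frac{46058}{9} = \frac{38366314}{3}$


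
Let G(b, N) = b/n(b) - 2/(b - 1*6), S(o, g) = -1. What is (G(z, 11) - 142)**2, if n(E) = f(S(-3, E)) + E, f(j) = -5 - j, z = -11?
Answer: 1295496049/65025 ≈ 19923.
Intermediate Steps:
n(E) = -4 + E (n(E) = (-5 - 1*(-1)) + E = (-5 + 1) + E = -4 + E)
G(b, N) = -2/(-6 + b) + b/(-4 + b) (G(b, N) = b/(-4 + b) - 2/(b - 1*6) = b/(-4 + b) - 2/(b - 6) = b/(-4 + b) - 2/(-6 + b) = -2/(-6 + b) + b/(-4 + b))
(G(z, 11) - 142)**2 = ((8 + (-11)**2 - 8*(-11))/((-6 - 11)*(-4 - 11)) - 142)**2 = ((8 + 121 + 88)/(-17*(-15)) - 142)**2 = (-1/17*(-1/15)*217 - 142)**2 = (217/255 - 142)**2 = (-35993/255)**2 = 1295496049/65025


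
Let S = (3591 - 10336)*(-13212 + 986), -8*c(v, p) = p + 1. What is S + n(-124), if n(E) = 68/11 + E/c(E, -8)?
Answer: 6349746054/77 ≈ 8.2464e+7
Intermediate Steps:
c(v, p) = -⅛ - p/8 (c(v, p) = -(p + 1)/8 = -(1 + p)/8 = -⅛ - p/8)
n(E) = 68/11 + 8*E/7 (n(E) = 68/11 + E/(-⅛ - ⅛*(-8)) = 68*(1/11) + E/(-⅛ + 1) = 68/11 + E/(7/8) = 68/11 + E*(8/7) = 68/11 + 8*E/7)
S = 82464370 (S = -6745*(-12226) = 82464370)
S + n(-124) = 82464370 + (68/11 + (8/7)*(-124)) = 82464370 + (68/11 - 992/7) = 82464370 - 10436/77 = 6349746054/77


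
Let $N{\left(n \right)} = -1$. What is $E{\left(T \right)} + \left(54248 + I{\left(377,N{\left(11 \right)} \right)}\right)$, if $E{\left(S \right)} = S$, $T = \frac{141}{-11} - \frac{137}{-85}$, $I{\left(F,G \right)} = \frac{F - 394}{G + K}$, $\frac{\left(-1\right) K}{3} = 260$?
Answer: $\frac{3600510987}{66385} \approx 54237.0$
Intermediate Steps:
$K = -780$ ($K = \left(-3\right) 260 = -780$)
$I{\left(F,G \right)} = \frac{-394 + F}{-780 + G}$ ($I{\left(F,G \right)} = \frac{F - 394}{G - 780} = \frac{-394 + F}{-780 + G}$)
$T = - \frac{10478}{935}$ ($T = 141 \left(- \frac{1}{11}\right) - - \frac{137}{85} = - \frac{141}{11} + \frac{137}{85} = - \frac{10478}{935} \approx -11.206$)
$E{\left(T \right)} + \left(54248 + I{\left(377,N{\left(11 \right)} \right)}\right) = - \frac{10478}{935} + \left(54248 + \frac{-394 + 377}{-780 - 1}\right) = - \frac{10478}{935} + \left(54248 + \frac{1}{-781} \left(-17\right)\right) = - \frac{10478}{935} + \left(54248 - - \frac{17}{781}\right) = - \frac{10478}{935} + \left(54248 + \frac{17}{781}\right) = - \frac{10478}{935} + \frac{42367705}{781} = \frac{3600510987}{66385}$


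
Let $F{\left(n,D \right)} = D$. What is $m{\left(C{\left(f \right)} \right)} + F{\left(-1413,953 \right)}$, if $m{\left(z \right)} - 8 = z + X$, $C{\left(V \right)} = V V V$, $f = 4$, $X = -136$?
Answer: $889$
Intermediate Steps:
$C{\left(V \right)} = V^{3}$ ($C{\left(V \right)} = V^{2} V = V^{3}$)
$m{\left(z \right)} = -128 + z$ ($m{\left(z \right)} = 8 + \left(z - 136\right) = 8 + \left(-136 + z\right) = -128 + z$)
$m{\left(C{\left(f \right)} \right)} + F{\left(-1413,953 \right)} = \left(-128 + 4^{3}\right) + 953 = \left(-128 + 64\right) + 953 = -64 + 953 = 889$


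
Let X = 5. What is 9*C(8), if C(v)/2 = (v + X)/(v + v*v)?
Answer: 13/4 ≈ 3.2500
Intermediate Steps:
C(v) = 2*(5 + v)/(v + v**2) (C(v) = 2*((v + 5)/(v + v*v)) = 2*((5 + v)/(v + v**2)) = 2*(5 + v)/(v + v**2))
9*C(8) = 9*(2*(5 + 8)/(8*(1 + 8))) = 9*(2*(1/8)*13/9) = 9*(2*(1/8)*(1/9)*13) = 9*(13/36) = 13/4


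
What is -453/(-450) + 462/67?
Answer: 79417/10050 ≈ 7.9022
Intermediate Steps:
-453/(-450) + 462/67 = -453*(-1/450) + 462*(1/67) = 151/150 + 462/67 = 79417/10050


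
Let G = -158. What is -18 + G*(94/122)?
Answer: -8524/61 ≈ -139.74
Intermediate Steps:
-18 + G*(94/122) = -18 - 14852/122 = -18 - 158*47/61 = -18 - 7426/61 = -8524/61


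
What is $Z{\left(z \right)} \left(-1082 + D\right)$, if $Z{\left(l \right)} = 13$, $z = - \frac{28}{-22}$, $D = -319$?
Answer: $-18213$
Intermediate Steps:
$z = \frac{14}{11}$ ($z = \left(-28\right) \left(- \frac{1}{22}\right) = \frac{14}{11} \approx 1.2727$)
$Z{\left(z \right)} \left(-1082 + D\right) = 13 \left(-1082 - 319\right) = 13 \left(-1401\right) = -18213$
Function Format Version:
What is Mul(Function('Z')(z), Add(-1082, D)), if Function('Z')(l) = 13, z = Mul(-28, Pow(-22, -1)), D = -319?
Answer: -18213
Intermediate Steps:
z = Rational(14, 11) (z = Mul(-28, Rational(-1, 22)) = Rational(14, 11) ≈ 1.2727)
Mul(Function('Z')(z), Add(-1082, D)) = Mul(13, Add(-1082, -319)) = Mul(13, -1401) = -18213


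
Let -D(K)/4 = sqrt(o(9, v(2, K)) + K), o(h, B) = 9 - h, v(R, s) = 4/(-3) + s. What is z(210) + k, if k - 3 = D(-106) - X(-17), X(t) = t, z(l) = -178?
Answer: -158 - 4*I*sqrt(106) ≈ -158.0 - 41.182*I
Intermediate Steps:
v(R, s) = -4/3 + s (v(R, s) = 4*(-1/3) + s = -4/3 + s)
D(K) = -4*sqrt(K) (D(K) = -4*sqrt((9 - 1*9) + K) = -4*sqrt((9 - 9) + K) = -4*sqrt(0 + K) = -4*sqrt(K))
k = 20 - 4*I*sqrt(106) (k = 3 + (-4*I*sqrt(106) - 1*(-17)) = 3 + (-4*I*sqrt(106) + 17) = 3 + (17 - 4*I*sqrt(106)) = 20 - 4*I*sqrt(106) ≈ 20.0 - 41.182*I)
z(210) + k = -178 + (20 - 4*I*sqrt(106)) = -158 - 4*I*sqrt(106)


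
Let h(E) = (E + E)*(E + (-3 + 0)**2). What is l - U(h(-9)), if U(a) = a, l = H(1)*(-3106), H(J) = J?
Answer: -3106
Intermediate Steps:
h(E) = 2*E*(9 + E) (h(E) = (2*E)*(E + (-3)**2) = (2*E)*(E + 9) = (2*E)*(9 + E) = 2*E*(9 + E))
l = -3106 (l = 1*(-3106) = -3106)
l - U(h(-9)) = -3106 - 2*(-9)*(9 - 9) = -3106 - 2*(-9)*0 = -3106 - 1*0 = -3106 + 0 = -3106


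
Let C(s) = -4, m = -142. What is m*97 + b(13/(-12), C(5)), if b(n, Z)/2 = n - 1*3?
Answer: -82693/6 ≈ -13782.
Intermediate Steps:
b(n, Z) = -6 + 2*n (b(n, Z) = 2*(n - 1*3) = 2*(n - 3) = 2*(-3 + n) = -6 + 2*n)
m*97 + b(13/(-12), C(5)) = -142*97 + (-6 + 2*(13/(-12))) = -13774 + (-6 + 2*(13*(-1/12))) = -13774 + (-6 + 2*(-13/12)) = -13774 + (-6 - 13/6) = -13774 - 49/6 = -82693/6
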